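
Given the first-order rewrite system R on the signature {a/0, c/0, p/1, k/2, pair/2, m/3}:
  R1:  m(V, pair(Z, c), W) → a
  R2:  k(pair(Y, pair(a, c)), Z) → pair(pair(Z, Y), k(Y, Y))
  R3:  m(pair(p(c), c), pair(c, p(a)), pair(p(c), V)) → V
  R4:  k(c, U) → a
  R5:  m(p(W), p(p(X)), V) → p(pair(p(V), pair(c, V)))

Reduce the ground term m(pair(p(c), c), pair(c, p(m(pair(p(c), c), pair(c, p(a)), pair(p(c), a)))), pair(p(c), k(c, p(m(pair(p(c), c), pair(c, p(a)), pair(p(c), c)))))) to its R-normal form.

1. m(pair(p(c), c), pair(c, p(m(pair(p(c), c), pair(c, p(a)), pair(p(c), a)))), pair(p(c), k(c, p(m(pair(p(c), c), pair(c, p(a)), pair(p(c), c))))))  →  m(pair(p(c), c), pair(c, p(a)), pair(p(c), k(c, p(m(pair(p(c), c), pair(c, p(a)), pair(p(c), c))))))   [R3 at 2.2.1]
2. m(pair(p(c), c), pair(c, p(a)), pair(p(c), k(c, p(m(pair(p(c), c), pair(c, p(a)), pair(p(c), c))))))  →  k(c, p(m(pair(p(c), c), pair(c, p(a)), pair(p(c), c))))   [R3 at ε]
3. k(c, p(m(pair(p(c), c), pair(c, p(a)), pair(p(c), c))))  →  a   [R4 at ε]

a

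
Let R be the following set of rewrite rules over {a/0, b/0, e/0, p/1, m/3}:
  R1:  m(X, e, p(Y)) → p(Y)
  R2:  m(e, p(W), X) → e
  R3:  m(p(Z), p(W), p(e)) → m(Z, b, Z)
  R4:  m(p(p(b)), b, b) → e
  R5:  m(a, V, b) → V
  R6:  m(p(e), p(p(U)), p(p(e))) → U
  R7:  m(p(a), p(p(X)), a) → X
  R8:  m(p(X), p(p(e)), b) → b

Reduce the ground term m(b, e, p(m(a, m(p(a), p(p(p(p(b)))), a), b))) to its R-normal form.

1. m(b, e, p(m(a, m(p(a), p(p(p(p(b)))), a), b)))  →  p(m(a, m(p(a), p(p(p(p(b)))), a), b))   [R1 at ε]
2. p(m(a, m(p(a), p(p(p(p(b)))), a), b))  →  p(m(p(a), p(p(p(p(b)))), a))   [R5 at 1]
3. p(m(p(a), p(p(p(p(b)))), a))  →  p(p(p(b)))   [R7 at 1]

p(p(p(b)))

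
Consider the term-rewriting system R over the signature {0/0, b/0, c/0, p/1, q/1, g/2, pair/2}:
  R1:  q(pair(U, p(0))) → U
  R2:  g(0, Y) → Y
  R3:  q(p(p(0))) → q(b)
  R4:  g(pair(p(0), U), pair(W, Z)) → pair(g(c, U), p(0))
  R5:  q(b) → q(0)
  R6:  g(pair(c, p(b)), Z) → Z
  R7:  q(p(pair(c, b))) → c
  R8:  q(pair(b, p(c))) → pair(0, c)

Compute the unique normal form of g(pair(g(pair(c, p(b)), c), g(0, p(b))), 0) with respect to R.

1. g(pair(g(pair(c, p(b)), c), g(0, p(b))), 0)  →  g(pair(c, g(0, p(b))), 0)   [R6 at 1.1]
2. g(pair(c, g(0, p(b))), 0)  →  g(pair(c, p(b)), 0)   [R2 at 1.2]
3. g(pair(c, p(b)), 0)  →  0   [R6 at ε]

0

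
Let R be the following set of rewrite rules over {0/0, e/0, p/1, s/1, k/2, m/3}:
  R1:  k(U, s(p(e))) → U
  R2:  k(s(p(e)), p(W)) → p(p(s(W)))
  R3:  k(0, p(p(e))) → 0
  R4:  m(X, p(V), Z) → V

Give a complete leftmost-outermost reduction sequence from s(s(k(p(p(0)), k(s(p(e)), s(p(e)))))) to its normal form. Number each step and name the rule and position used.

s(s(p(p(0))))

1. s(s(k(p(p(0)), k(s(p(e)), s(p(e))))))  →  s(s(k(p(p(0)), s(p(e)))))   [R1 at 1.1.2]
2. s(s(k(p(p(0)), s(p(e)))))  →  s(s(p(p(0))))   [R1 at 1.1]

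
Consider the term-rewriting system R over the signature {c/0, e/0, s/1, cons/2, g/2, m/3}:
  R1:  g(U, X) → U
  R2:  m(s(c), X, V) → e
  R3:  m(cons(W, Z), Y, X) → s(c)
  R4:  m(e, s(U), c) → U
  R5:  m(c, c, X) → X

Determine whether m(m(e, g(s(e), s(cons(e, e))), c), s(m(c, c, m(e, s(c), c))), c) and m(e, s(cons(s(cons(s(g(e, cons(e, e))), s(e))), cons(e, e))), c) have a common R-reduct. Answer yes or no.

Reduce t₁ = m(m(e, g(s(e), s(cons(e, e))), c), s(m(c, c, m(e, s(c), c))), c):
1. m(m(e, g(s(e), s(cons(e, e))), c), s(m(c, c, m(e, s(c), c))), c)  →  m(m(e, s(e), c), s(m(c, c, m(e, s(c), c))), c)   [R1 at 1.2]
2. m(m(e, s(e), c), s(m(c, c, m(e, s(c), c))), c)  →  m(e, s(m(c, c, m(e, s(c), c))), c)   [R4 at 1]
3. m(e, s(m(c, c, m(e, s(c), c))), c)  →  m(c, c, m(e, s(c), c))   [R4 at ε]
4. m(c, c, m(e, s(c), c))  →  m(e, s(c), c)   [R5 at ε]
5. m(e, s(c), c)  →  c   [R4 at ε]

Reduce t₂ = m(e, s(cons(s(cons(s(g(e, cons(e, e))), s(e))), cons(e, e))), c):
1. m(e, s(cons(s(cons(s(g(e, cons(e, e))), s(e))), cons(e, e))), c)  →  cons(s(cons(s(g(e, cons(e, e))), s(e))), cons(e, e))   [R4 at ε]
2. cons(s(cons(s(g(e, cons(e, e))), s(e))), cons(e, e))  →  cons(s(cons(s(e), s(e))), cons(e, e))   [R1 at 1.1.1.1]

no — NF(t₁) = c, NF(t₂) = cons(s(cons(s(e), s(e))), cons(e, e))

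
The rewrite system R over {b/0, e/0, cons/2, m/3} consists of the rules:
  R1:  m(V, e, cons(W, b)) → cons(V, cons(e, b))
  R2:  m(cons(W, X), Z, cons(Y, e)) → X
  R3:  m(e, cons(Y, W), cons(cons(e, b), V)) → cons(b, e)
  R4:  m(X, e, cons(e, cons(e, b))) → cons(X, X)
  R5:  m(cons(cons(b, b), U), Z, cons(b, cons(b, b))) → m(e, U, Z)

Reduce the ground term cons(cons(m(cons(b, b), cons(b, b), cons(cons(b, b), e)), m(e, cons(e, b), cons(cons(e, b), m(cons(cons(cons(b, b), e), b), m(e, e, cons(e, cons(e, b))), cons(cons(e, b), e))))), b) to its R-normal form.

1. cons(cons(m(cons(b, b), cons(b, b), cons(cons(b, b), e)), m(e, cons(e, b), cons(cons(e, b), m(cons(cons(cons(b, b), e), b), m(e, e, cons(e, cons(e, b))), cons(cons(e, b), e))))), b)  →  cons(cons(b, m(e, cons(e, b), cons(cons(e, b), m(cons(cons(cons(b, b), e), b), m(e, e, cons(e, cons(e, b))), cons(cons(e, b), e))))), b)   [R2 at 1.1]
2. cons(cons(b, m(e, cons(e, b), cons(cons(e, b), m(cons(cons(cons(b, b), e), b), m(e, e, cons(e, cons(e, b))), cons(cons(e, b), e))))), b)  →  cons(cons(b, cons(b, e)), b)   [R3 at 1.2]

cons(cons(b, cons(b, e)), b)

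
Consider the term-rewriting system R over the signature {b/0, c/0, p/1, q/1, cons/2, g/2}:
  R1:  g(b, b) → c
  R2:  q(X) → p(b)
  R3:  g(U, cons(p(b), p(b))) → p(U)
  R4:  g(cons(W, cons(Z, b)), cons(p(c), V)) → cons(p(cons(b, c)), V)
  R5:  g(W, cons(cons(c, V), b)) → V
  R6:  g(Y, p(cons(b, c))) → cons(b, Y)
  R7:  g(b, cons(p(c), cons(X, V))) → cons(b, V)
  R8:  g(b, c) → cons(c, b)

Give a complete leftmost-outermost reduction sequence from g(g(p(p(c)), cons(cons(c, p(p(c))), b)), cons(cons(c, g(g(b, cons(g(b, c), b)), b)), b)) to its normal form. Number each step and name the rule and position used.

1. g(g(p(p(c)), cons(cons(c, p(p(c))), b)), cons(cons(c, g(g(b, cons(g(b, c), b)), b)), b))  →  g(g(b, cons(g(b, c), b)), b)   [R5 at ε]
2. g(g(b, cons(g(b, c), b)), b)  →  g(g(b, cons(cons(c, b), b)), b)   [R8 at 1.2.1]
3. g(g(b, cons(cons(c, b), b)), b)  →  g(b, b)   [R5 at 1]
4. g(b, b)  →  c   [R1 at ε]

c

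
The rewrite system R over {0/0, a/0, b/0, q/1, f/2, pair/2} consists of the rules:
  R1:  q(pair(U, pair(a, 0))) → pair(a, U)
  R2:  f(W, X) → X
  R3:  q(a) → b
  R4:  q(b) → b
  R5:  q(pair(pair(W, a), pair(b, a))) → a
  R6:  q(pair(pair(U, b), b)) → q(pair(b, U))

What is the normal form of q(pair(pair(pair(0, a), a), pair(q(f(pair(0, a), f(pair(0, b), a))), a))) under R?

1. q(pair(pair(pair(0, a), a), pair(q(f(pair(0, a), f(pair(0, b), a))), a)))  →  q(pair(pair(pair(0, a), a), pair(q(f(pair(0, b), a)), a)))   [R2 at 1.2.1.1]
2. q(pair(pair(pair(0, a), a), pair(q(f(pair(0, b), a)), a)))  →  q(pair(pair(pair(0, a), a), pair(q(a), a)))   [R2 at 1.2.1.1]
3. q(pair(pair(pair(0, a), a), pair(q(a), a)))  →  q(pair(pair(pair(0, a), a), pair(b, a)))   [R3 at 1.2.1]
4. q(pair(pair(pair(0, a), a), pair(b, a)))  →  a   [R5 at ε]

a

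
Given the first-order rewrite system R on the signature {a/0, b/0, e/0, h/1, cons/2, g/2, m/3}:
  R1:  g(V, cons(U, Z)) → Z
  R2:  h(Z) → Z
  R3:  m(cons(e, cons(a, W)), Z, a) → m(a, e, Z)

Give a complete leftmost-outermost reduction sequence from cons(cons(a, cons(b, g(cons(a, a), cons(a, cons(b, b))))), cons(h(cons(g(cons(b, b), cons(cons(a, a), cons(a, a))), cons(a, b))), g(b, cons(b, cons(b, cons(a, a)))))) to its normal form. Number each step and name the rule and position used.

1. cons(cons(a, cons(b, g(cons(a, a), cons(a, cons(b, b))))), cons(h(cons(g(cons(b, b), cons(cons(a, a), cons(a, a))), cons(a, b))), g(b, cons(b, cons(b, cons(a, a))))))  →  cons(cons(a, cons(b, cons(b, b))), cons(h(cons(g(cons(b, b), cons(cons(a, a), cons(a, a))), cons(a, b))), g(b, cons(b, cons(b, cons(a, a))))))   [R1 at 1.2.2]
2. cons(cons(a, cons(b, cons(b, b))), cons(h(cons(g(cons(b, b), cons(cons(a, a), cons(a, a))), cons(a, b))), g(b, cons(b, cons(b, cons(a, a))))))  →  cons(cons(a, cons(b, cons(b, b))), cons(cons(g(cons(b, b), cons(cons(a, a), cons(a, a))), cons(a, b)), g(b, cons(b, cons(b, cons(a, a))))))   [R2 at 2.1]
3. cons(cons(a, cons(b, cons(b, b))), cons(cons(g(cons(b, b), cons(cons(a, a), cons(a, a))), cons(a, b)), g(b, cons(b, cons(b, cons(a, a))))))  →  cons(cons(a, cons(b, cons(b, b))), cons(cons(cons(a, a), cons(a, b)), g(b, cons(b, cons(b, cons(a, a))))))   [R1 at 2.1.1]
4. cons(cons(a, cons(b, cons(b, b))), cons(cons(cons(a, a), cons(a, b)), g(b, cons(b, cons(b, cons(a, a))))))  →  cons(cons(a, cons(b, cons(b, b))), cons(cons(cons(a, a), cons(a, b)), cons(b, cons(a, a))))   [R1 at 2.2]

cons(cons(a, cons(b, cons(b, b))), cons(cons(cons(a, a), cons(a, b)), cons(b, cons(a, a))))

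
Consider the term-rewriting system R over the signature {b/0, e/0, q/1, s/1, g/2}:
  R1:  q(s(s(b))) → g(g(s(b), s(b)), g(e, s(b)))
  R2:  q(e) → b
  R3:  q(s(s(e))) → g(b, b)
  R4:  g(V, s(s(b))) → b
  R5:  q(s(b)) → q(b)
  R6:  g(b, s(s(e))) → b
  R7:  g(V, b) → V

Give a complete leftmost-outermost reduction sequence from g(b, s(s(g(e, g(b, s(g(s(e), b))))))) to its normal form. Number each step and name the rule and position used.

1. g(b, s(s(g(e, g(b, s(g(s(e), b)))))))  →  g(b, s(s(g(e, g(b, s(s(e)))))))   [R7 at 2.1.1.2.2.1]
2. g(b, s(s(g(e, g(b, s(s(e)))))))  →  g(b, s(s(g(e, b))))   [R6 at 2.1.1.2]
3. g(b, s(s(g(e, b))))  →  g(b, s(s(e)))   [R7 at 2.1.1]
4. g(b, s(s(e)))  →  b   [R6 at ε]

b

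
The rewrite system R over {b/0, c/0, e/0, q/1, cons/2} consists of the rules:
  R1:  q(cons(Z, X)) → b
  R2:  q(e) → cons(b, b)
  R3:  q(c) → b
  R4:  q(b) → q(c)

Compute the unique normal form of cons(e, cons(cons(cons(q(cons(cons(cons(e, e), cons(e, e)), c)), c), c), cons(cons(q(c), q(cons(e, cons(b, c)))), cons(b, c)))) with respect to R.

cons(e, cons(cons(cons(b, c), c), cons(cons(b, b), cons(b, c))))

1. cons(e, cons(cons(cons(q(cons(cons(cons(e, e), cons(e, e)), c)), c), c), cons(cons(q(c), q(cons(e, cons(b, c)))), cons(b, c))))  →  cons(e, cons(cons(cons(b, c), c), cons(cons(q(c), q(cons(e, cons(b, c)))), cons(b, c))))   [R1 at 2.1.1.1]
2. cons(e, cons(cons(cons(b, c), c), cons(cons(q(c), q(cons(e, cons(b, c)))), cons(b, c))))  →  cons(e, cons(cons(cons(b, c), c), cons(cons(b, q(cons(e, cons(b, c)))), cons(b, c))))   [R3 at 2.2.1.1]
3. cons(e, cons(cons(cons(b, c), c), cons(cons(b, q(cons(e, cons(b, c)))), cons(b, c))))  →  cons(e, cons(cons(cons(b, c), c), cons(cons(b, b), cons(b, c))))   [R1 at 2.2.1.2]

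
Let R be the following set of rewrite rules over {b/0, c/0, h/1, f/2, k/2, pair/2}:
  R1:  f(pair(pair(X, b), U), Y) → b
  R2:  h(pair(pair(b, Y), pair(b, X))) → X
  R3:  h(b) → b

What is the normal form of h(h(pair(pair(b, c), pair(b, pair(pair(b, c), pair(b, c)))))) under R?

c

1. h(h(pair(pair(b, c), pair(b, pair(pair(b, c), pair(b, c))))))  →  h(pair(pair(b, c), pair(b, c)))   [R2 at 1]
2. h(pair(pair(b, c), pair(b, c)))  →  c   [R2 at ε]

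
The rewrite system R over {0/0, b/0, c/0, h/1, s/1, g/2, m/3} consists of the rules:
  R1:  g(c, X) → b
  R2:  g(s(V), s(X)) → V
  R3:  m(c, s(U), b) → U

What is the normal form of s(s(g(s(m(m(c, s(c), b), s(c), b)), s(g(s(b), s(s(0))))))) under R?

1. s(s(g(s(m(m(c, s(c), b), s(c), b)), s(g(s(b), s(s(0)))))))  →  s(s(m(m(c, s(c), b), s(c), b)))   [R2 at 1.1]
2. s(s(m(m(c, s(c), b), s(c), b)))  →  s(s(m(c, s(c), b)))   [R3 at 1.1.1]
3. s(s(m(c, s(c), b)))  →  s(s(c))   [R3 at 1.1]

s(s(c))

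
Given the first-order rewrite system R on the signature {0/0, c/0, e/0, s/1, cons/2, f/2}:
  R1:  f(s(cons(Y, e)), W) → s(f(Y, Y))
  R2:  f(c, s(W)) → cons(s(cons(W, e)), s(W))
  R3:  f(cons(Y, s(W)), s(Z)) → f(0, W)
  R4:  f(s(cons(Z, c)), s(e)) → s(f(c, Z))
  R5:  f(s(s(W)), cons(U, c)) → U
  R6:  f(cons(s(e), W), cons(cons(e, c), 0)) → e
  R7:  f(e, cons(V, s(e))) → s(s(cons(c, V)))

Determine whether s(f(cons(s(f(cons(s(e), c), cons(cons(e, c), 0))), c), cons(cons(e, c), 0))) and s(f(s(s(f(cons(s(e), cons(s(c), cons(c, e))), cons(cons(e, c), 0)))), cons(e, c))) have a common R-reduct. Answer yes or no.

yes — NF(t₁) = s(e), NF(t₂) = s(e)

Reduce t₁ = s(f(cons(s(f(cons(s(e), c), cons(cons(e, c), 0))), c), cons(cons(e, c), 0))):
1. s(f(cons(s(f(cons(s(e), c), cons(cons(e, c), 0))), c), cons(cons(e, c), 0)))  →  s(f(cons(s(e), c), cons(cons(e, c), 0)))   [R6 at 1.1.1.1]
2. s(f(cons(s(e), c), cons(cons(e, c), 0)))  →  s(e)   [R6 at 1]

Reduce t₂ = s(f(s(s(f(cons(s(e), cons(s(c), cons(c, e))), cons(cons(e, c), 0)))), cons(e, c))):
1. s(f(s(s(f(cons(s(e), cons(s(c), cons(c, e))), cons(cons(e, c), 0)))), cons(e, c)))  →  s(e)   [R5 at 1]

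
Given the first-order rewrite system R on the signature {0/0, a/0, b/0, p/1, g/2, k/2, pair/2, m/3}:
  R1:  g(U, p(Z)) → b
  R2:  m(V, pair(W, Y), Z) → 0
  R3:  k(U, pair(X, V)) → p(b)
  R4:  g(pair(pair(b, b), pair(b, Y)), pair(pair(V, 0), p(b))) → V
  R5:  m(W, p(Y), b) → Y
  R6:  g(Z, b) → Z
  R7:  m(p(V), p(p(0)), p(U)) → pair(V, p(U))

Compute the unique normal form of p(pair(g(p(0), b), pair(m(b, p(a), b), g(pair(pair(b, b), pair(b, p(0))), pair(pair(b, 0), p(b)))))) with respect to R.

p(pair(p(0), pair(a, b)))

1. p(pair(g(p(0), b), pair(m(b, p(a), b), g(pair(pair(b, b), pair(b, p(0))), pair(pair(b, 0), p(b))))))  →  p(pair(p(0), pair(m(b, p(a), b), g(pair(pair(b, b), pair(b, p(0))), pair(pair(b, 0), p(b))))))   [R6 at 1.1]
2. p(pair(p(0), pair(m(b, p(a), b), g(pair(pair(b, b), pair(b, p(0))), pair(pair(b, 0), p(b))))))  →  p(pair(p(0), pair(a, g(pair(pair(b, b), pair(b, p(0))), pair(pair(b, 0), p(b))))))   [R5 at 1.2.1]
3. p(pair(p(0), pair(a, g(pair(pair(b, b), pair(b, p(0))), pair(pair(b, 0), p(b))))))  →  p(pair(p(0), pair(a, b)))   [R4 at 1.2.2]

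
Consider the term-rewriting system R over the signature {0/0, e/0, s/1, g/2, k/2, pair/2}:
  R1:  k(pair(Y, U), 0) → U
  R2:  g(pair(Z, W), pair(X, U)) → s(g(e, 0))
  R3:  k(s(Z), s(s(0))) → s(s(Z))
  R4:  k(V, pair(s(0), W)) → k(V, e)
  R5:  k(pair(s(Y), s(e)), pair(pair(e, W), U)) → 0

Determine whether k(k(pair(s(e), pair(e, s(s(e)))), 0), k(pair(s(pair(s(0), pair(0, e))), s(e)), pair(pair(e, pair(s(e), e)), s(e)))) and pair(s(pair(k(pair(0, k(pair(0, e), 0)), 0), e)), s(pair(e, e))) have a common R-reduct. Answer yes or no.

Reduce t₁ = k(k(pair(s(e), pair(e, s(s(e)))), 0), k(pair(s(pair(s(0), pair(0, e))), s(e)), pair(pair(e, pair(s(e), e)), s(e)))):
1. k(k(pair(s(e), pair(e, s(s(e)))), 0), k(pair(s(pair(s(0), pair(0, e))), s(e)), pair(pair(e, pair(s(e), e)), s(e))))  →  k(pair(e, s(s(e))), k(pair(s(pair(s(0), pair(0, e))), s(e)), pair(pair(e, pair(s(e), e)), s(e))))   [R1 at 1]
2. k(pair(e, s(s(e))), k(pair(s(pair(s(0), pair(0, e))), s(e)), pair(pair(e, pair(s(e), e)), s(e))))  →  k(pair(e, s(s(e))), 0)   [R5 at 2]
3. k(pair(e, s(s(e))), 0)  →  s(s(e))   [R1 at ε]

Reduce t₂ = pair(s(pair(k(pair(0, k(pair(0, e), 0)), 0), e)), s(pair(e, e))):
1. pair(s(pair(k(pair(0, k(pair(0, e), 0)), 0), e)), s(pair(e, e)))  →  pair(s(pair(k(pair(0, e), 0), e)), s(pair(e, e)))   [R1 at 1.1.1]
2. pair(s(pair(k(pair(0, e), 0), e)), s(pair(e, e)))  →  pair(s(pair(e, e)), s(pair(e, e)))   [R1 at 1.1.1]

no — NF(t₁) = s(s(e)), NF(t₂) = pair(s(pair(e, e)), s(pair(e, e)))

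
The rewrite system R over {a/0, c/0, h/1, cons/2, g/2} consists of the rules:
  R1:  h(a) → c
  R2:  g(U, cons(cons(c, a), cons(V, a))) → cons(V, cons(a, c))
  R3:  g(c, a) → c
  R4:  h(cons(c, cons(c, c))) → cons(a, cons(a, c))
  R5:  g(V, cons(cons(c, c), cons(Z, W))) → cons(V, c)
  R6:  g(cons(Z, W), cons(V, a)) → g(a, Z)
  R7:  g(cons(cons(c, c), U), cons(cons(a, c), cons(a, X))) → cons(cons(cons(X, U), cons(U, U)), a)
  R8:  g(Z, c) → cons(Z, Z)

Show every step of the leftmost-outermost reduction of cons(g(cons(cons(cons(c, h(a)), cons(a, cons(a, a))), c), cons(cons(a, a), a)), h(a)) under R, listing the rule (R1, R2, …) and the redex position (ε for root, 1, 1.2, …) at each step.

1. cons(g(cons(cons(cons(c, h(a)), cons(a, cons(a, a))), c), cons(cons(a, a), a)), h(a))  →  cons(g(a, cons(cons(c, h(a)), cons(a, cons(a, a)))), h(a))   [R6 at 1]
2. cons(g(a, cons(cons(c, h(a)), cons(a, cons(a, a)))), h(a))  →  cons(g(a, cons(cons(c, c), cons(a, cons(a, a)))), h(a))   [R1 at 1.2.1.2]
3. cons(g(a, cons(cons(c, c), cons(a, cons(a, a)))), h(a))  →  cons(cons(a, c), h(a))   [R5 at 1]
4. cons(cons(a, c), h(a))  →  cons(cons(a, c), c)   [R1 at 2]

cons(cons(a, c), c)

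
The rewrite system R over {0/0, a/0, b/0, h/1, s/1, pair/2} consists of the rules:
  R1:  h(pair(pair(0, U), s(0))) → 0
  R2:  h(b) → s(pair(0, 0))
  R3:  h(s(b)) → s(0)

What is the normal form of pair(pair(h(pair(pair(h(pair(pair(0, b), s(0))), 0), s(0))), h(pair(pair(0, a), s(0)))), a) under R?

1. pair(pair(h(pair(pair(h(pair(pair(0, b), s(0))), 0), s(0))), h(pair(pair(0, a), s(0)))), a)  →  pair(pair(h(pair(pair(0, 0), s(0))), h(pair(pair(0, a), s(0)))), a)   [R1 at 1.1.1.1.1]
2. pair(pair(h(pair(pair(0, 0), s(0))), h(pair(pair(0, a), s(0)))), a)  →  pair(pair(0, h(pair(pair(0, a), s(0)))), a)   [R1 at 1.1]
3. pair(pair(0, h(pair(pair(0, a), s(0)))), a)  →  pair(pair(0, 0), a)   [R1 at 1.2]

pair(pair(0, 0), a)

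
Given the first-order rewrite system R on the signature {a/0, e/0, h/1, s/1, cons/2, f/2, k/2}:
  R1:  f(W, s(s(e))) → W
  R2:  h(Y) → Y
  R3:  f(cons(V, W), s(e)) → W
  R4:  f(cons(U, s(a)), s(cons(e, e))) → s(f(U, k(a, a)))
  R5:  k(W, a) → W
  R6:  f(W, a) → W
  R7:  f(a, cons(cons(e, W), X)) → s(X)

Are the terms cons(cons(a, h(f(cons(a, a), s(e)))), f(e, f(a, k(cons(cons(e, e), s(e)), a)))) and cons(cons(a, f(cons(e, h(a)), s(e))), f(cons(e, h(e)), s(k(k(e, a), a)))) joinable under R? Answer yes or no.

Reduce t₁ = cons(cons(a, h(f(cons(a, a), s(e)))), f(e, f(a, k(cons(cons(e, e), s(e)), a)))):
1. cons(cons(a, h(f(cons(a, a), s(e)))), f(e, f(a, k(cons(cons(e, e), s(e)), a))))  →  cons(cons(a, f(cons(a, a), s(e))), f(e, f(a, k(cons(cons(e, e), s(e)), a))))   [R2 at 1.2]
2. cons(cons(a, f(cons(a, a), s(e))), f(e, f(a, k(cons(cons(e, e), s(e)), a))))  →  cons(cons(a, a), f(e, f(a, k(cons(cons(e, e), s(e)), a))))   [R3 at 1.2]
3. cons(cons(a, a), f(e, f(a, k(cons(cons(e, e), s(e)), a))))  →  cons(cons(a, a), f(e, f(a, cons(cons(e, e), s(e)))))   [R5 at 2.2.2]
4. cons(cons(a, a), f(e, f(a, cons(cons(e, e), s(e)))))  →  cons(cons(a, a), f(e, s(s(e))))   [R7 at 2.2]
5. cons(cons(a, a), f(e, s(s(e))))  →  cons(cons(a, a), e)   [R1 at 2]

Reduce t₂ = cons(cons(a, f(cons(e, h(a)), s(e))), f(cons(e, h(e)), s(k(k(e, a), a)))):
1. cons(cons(a, f(cons(e, h(a)), s(e))), f(cons(e, h(e)), s(k(k(e, a), a))))  →  cons(cons(a, h(a)), f(cons(e, h(e)), s(k(k(e, a), a))))   [R3 at 1.2]
2. cons(cons(a, h(a)), f(cons(e, h(e)), s(k(k(e, a), a))))  →  cons(cons(a, a), f(cons(e, h(e)), s(k(k(e, a), a))))   [R2 at 1.2]
3. cons(cons(a, a), f(cons(e, h(e)), s(k(k(e, a), a))))  →  cons(cons(a, a), f(cons(e, e), s(k(k(e, a), a))))   [R2 at 2.1.2]
4. cons(cons(a, a), f(cons(e, e), s(k(k(e, a), a))))  →  cons(cons(a, a), f(cons(e, e), s(k(e, a))))   [R5 at 2.2.1]
5. cons(cons(a, a), f(cons(e, e), s(k(e, a))))  →  cons(cons(a, a), f(cons(e, e), s(e)))   [R5 at 2.2.1]
6. cons(cons(a, a), f(cons(e, e), s(e)))  →  cons(cons(a, a), e)   [R3 at 2]

yes — NF(t₁) = cons(cons(a, a), e), NF(t₂) = cons(cons(a, a), e)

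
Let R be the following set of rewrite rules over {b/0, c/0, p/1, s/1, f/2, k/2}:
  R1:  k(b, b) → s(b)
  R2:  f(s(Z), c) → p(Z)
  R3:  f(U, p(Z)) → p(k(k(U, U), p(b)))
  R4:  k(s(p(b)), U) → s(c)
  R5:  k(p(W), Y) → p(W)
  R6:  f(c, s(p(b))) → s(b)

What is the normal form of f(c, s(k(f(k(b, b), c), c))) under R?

s(b)

1. f(c, s(k(f(k(b, b), c), c)))  →  f(c, s(k(f(s(b), c), c)))   [R1 at 2.1.1.1]
2. f(c, s(k(f(s(b), c), c)))  →  f(c, s(k(p(b), c)))   [R2 at 2.1.1]
3. f(c, s(k(p(b), c)))  →  f(c, s(p(b)))   [R5 at 2.1]
4. f(c, s(p(b)))  →  s(b)   [R6 at ε]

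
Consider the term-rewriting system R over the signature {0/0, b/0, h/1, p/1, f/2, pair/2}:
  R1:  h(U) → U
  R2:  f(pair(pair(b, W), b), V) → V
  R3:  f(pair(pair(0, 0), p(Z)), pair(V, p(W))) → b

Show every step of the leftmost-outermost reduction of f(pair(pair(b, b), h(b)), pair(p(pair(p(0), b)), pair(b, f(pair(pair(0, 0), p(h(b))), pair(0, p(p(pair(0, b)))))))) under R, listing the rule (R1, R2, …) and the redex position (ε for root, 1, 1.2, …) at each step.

pair(p(pair(p(0), b)), pair(b, b))

1. f(pair(pair(b, b), h(b)), pair(p(pair(p(0), b)), pair(b, f(pair(pair(0, 0), p(h(b))), pair(0, p(p(pair(0, b))))))))  →  f(pair(pair(b, b), b), pair(p(pair(p(0), b)), pair(b, f(pair(pair(0, 0), p(h(b))), pair(0, p(p(pair(0, b))))))))   [R1 at 1.2]
2. f(pair(pair(b, b), b), pair(p(pair(p(0), b)), pair(b, f(pair(pair(0, 0), p(h(b))), pair(0, p(p(pair(0, b))))))))  →  pair(p(pair(p(0), b)), pair(b, f(pair(pair(0, 0), p(h(b))), pair(0, p(p(pair(0, b)))))))   [R2 at ε]
3. pair(p(pair(p(0), b)), pair(b, f(pair(pair(0, 0), p(h(b))), pair(0, p(p(pair(0, b)))))))  →  pair(p(pair(p(0), b)), pair(b, b))   [R3 at 2.2]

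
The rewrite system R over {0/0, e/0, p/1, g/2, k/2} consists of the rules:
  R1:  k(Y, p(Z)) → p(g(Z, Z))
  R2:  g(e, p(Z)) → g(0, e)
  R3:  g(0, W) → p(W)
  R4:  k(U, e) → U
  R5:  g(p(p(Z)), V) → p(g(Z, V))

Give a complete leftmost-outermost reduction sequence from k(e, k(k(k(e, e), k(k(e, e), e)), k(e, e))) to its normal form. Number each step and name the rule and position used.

e

1. k(e, k(k(k(e, e), k(k(e, e), e)), k(e, e)))  →  k(e, k(k(e, k(k(e, e), e)), k(e, e)))   [R4 at 2.1.1]
2. k(e, k(k(e, k(k(e, e), e)), k(e, e)))  →  k(e, k(k(e, k(e, e)), k(e, e)))   [R4 at 2.1.2]
3. k(e, k(k(e, k(e, e)), k(e, e)))  →  k(e, k(k(e, e), k(e, e)))   [R4 at 2.1.2]
4. k(e, k(k(e, e), k(e, e)))  →  k(e, k(e, k(e, e)))   [R4 at 2.1]
5. k(e, k(e, k(e, e)))  →  k(e, k(e, e))   [R4 at 2.2]
6. k(e, k(e, e))  →  k(e, e)   [R4 at 2]
7. k(e, e)  →  e   [R4 at ε]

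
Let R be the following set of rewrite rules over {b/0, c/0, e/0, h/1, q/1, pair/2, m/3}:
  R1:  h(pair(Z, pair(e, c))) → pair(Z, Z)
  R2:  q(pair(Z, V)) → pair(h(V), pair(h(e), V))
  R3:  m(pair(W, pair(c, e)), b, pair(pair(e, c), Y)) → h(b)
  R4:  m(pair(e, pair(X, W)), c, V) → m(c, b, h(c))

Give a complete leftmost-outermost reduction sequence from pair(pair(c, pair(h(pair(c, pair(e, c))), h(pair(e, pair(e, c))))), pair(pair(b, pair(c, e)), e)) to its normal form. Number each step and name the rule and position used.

1. pair(pair(c, pair(h(pair(c, pair(e, c))), h(pair(e, pair(e, c))))), pair(pair(b, pair(c, e)), e))  →  pair(pair(c, pair(pair(c, c), h(pair(e, pair(e, c))))), pair(pair(b, pair(c, e)), e))   [R1 at 1.2.1]
2. pair(pair(c, pair(pair(c, c), h(pair(e, pair(e, c))))), pair(pair(b, pair(c, e)), e))  →  pair(pair(c, pair(pair(c, c), pair(e, e))), pair(pair(b, pair(c, e)), e))   [R1 at 1.2.2]

pair(pair(c, pair(pair(c, c), pair(e, e))), pair(pair(b, pair(c, e)), e))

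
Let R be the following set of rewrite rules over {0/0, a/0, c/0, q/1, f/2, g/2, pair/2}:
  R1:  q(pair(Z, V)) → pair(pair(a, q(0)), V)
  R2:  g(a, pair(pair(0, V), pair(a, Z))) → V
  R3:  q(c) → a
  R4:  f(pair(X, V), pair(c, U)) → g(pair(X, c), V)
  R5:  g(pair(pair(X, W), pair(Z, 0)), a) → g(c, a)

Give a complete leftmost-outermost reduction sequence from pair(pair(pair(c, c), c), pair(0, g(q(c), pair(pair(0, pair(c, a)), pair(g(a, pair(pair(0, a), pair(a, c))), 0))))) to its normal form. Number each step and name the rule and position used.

pair(pair(pair(c, c), c), pair(0, pair(c, a)))

1. pair(pair(pair(c, c), c), pair(0, g(q(c), pair(pair(0, pair(c, a)), pair(g(a, pair(pair(0, a), pair(a, c))), 0)))))  →  pair(pair(pair(c, c), c), pair(0, g(a, pair(pair(0, pair(c, a)), pair(g(a, pair(pair(0, a), pair(a, c))), 0)))))   [R3 at 2.2.1]
2. pair(pair(pair(c, c), c), pair(0, g(a, pair(pair(0, pair(c, a)), pair(g(a, pair(pair(0, a), pair(a, c))), 0)))))  →  pair(pair(pair(c, c), c), pair(0, g(a, pair(pair(0, pair(c, a)), pair(a, 0)))))   [R2 at 2.2.2.2.1]
3. pair(pair(pair(c, c), c), pair(0, g(a, pair(pair(0, pair(c, a)), pair(a, 0)))))  →  pair(pair(pair(c, c), c), pair(0, pair(c, a)))   [R2 at 2.2]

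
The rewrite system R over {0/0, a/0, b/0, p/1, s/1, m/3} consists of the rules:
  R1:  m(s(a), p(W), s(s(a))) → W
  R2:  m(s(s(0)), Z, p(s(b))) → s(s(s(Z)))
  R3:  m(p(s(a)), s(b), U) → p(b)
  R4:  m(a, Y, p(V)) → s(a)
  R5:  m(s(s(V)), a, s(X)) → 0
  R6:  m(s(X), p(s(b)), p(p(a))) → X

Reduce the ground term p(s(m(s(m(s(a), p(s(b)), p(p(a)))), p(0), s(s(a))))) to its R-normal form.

p(s(0))

1. p(s(m(s(m(s(a), p(s(b)), p(p(a)))), p(0), s(s(a)))))  →  p(s(m(s(a), p(0), s(s(a)))))   [R6 at 1.1.1.1]
2. p(s(m(s(a), p(0), s(s(a)))))  →  p(s(0))   [R1 at 1.1]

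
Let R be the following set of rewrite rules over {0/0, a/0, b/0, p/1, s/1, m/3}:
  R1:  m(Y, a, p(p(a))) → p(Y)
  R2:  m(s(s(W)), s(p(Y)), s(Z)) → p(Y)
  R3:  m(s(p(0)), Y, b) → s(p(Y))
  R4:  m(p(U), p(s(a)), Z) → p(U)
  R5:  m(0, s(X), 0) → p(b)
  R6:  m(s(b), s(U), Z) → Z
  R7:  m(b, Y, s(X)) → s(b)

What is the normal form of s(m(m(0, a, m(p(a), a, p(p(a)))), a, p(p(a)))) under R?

1. s(m(m(0, a, m(p(a), a, p(p(a)))), a, p(p(a))))  →  s(p(m(0, a, m(p(a), a, p(p(a))))))   [R1 at 1]
2. s(p(m(0, a, m(p(a), a, p(p(a))))))  →  s(p(m(0, a, p(p(a)))))   [R1 at 1.1.3]
3. s(p(m(0, a, p(p(a)))))  →  s(p(p(0)))   [R1 at 1.1]

s(p(p(0)))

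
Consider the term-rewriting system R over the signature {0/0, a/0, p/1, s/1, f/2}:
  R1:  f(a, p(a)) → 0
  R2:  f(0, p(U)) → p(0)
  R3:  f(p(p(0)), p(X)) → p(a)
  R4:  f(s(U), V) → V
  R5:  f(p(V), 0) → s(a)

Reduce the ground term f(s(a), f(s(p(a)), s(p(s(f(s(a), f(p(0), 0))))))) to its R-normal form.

s(p(s(s(a))))

1. f(s(a), f(s(p(a)), s(p(s(f(s(a), f(p(0), 0)))))))  →  f(s(p(a)), s(p(s(f(s(a), f(p(0), 0))))))   [R4 at ε]
2. f(s(p(a)), s(p(s(f(s(a), f(p(0), 0))))))  →  s(p(s(f(s(a), f(p(0), 0)))))   [R4 at ε]
3. s(p(s(f(s(a), f(p(0), 0)))))  →  s(p(s(f(p(0), 0))))   [R4 at 1.1.1]
4. s(p(s(f(p(0), 0))))  →  s(p(s(s(a))))   [R5 at 1.1.1]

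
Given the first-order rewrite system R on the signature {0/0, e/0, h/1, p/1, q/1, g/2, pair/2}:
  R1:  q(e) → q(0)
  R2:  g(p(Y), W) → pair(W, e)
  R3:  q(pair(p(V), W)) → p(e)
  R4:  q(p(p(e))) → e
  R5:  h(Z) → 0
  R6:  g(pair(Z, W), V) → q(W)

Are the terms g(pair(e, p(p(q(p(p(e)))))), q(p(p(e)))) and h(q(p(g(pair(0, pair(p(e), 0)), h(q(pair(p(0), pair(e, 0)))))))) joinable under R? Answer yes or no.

no — NF(t₁) = e, NF(t₂) = 0

Reduce t₁ = g(pair(e, p(p(q(p(p(e)))))), q(p(p(e)))):
1. g(pair(e, p(p(q(p(p(e)))))), q(p(p(e))))  →  q(p(p(q(p(p(e))))))   [R6 at ε]
2. q(p(p(q(p(p(e))))))  →  q(p(p(e)))   [R4 at 1.1.1]
3. q(p(p(e)))  →  e   [R4 at ε]

Reduce t₂ = h(q(p(g(pair(0, pair(p(e), 0)), h(q(pair(p(0), pair(e, 0)))))))):
1. h(q(p(g(pair(0, pair(p(e), 0)), h(q(pair(p(0), pair(e, 0))))))))  →  0   [R5 at ε]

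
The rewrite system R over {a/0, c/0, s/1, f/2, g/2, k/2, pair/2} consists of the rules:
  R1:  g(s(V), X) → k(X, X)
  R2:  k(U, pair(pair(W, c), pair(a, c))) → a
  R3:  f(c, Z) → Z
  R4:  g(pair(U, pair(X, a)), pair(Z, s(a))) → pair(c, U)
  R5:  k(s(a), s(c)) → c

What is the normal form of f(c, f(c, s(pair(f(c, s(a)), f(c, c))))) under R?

1. f(c, f(c, s(pair(f(c, s(a)), f(c, c)))))  →  f(c, s(pair(f(c, s(a)), f(c, c))))   [R3 at ε]
2. f(c, s(pair(f(c, s(a)), f(c, c))))  →  s(pair(f(c, s(a)), f(c, c)))   [R3 at ε]
3. s(pair(f(c, s(a)), f(c, c)))  →  s(pair(s(a), f(c, c)))   [R3 at 1.1]
4. s(pair(s(a), f(c, c)))  →  s(pair(s(a), c))   [R3 at 1.2]

s(pair(s(a), c))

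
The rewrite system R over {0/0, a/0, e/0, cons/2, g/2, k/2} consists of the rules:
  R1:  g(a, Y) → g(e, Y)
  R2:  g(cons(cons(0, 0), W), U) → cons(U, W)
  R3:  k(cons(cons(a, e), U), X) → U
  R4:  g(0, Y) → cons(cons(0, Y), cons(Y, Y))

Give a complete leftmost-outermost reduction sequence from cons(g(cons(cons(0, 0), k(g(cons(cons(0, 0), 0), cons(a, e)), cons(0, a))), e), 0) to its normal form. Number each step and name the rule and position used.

cons(cons(e, 0), 0)

1. cons(g(cons(cons(0, 0), k(g(cons(cons(0, 0), 0), cons(a, e)), cons(0, a))), e), 0)  →  cons(cons(e, k(g(cons(cons(0, 0), 0), cons(a, e)), cons(0, a))), 0)   [R2 at 1]
2. cons(cons(e, k(g(cons(cons(0, 0), 0), cons(a, e)), cons(0, a))), 0)  →  cons(cons(e, k(cons(cons(a, e), 0), cons(0, a))), 0)   [R2 at 1.2.1]
3. cons(cons(e, k(cons(cons(a, e), 0), cons(0, a))), 0)  →  cons(cons(e, 0), 0)   [R3 at 1.2]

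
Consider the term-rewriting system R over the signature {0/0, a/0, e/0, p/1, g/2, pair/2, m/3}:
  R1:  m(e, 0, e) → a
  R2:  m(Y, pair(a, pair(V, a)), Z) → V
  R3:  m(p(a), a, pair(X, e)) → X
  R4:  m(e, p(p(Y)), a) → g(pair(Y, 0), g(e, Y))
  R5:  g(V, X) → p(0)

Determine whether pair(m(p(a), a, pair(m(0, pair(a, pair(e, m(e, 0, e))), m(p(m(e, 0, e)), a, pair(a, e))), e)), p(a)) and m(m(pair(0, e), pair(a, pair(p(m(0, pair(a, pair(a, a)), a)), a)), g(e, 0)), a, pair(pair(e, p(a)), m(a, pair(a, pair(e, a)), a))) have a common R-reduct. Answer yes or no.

Reduce t₁ = pair(m(p(a), a, pair(m(0, pair(a, pair(e, m(e, 0, e))), m(p(m(e, 0, e)), a, pair(a, e))), e)), p(a)):
1. pair(m(p(a), a, pair(m(0, pair(a, pair(e, m(e, 0, e))), m(p(m(e, 0, e)), a, pair(a, e))), e)), p(a))  →  pair(m(0, pair(a, pair(e, m(e, 0, e))), m(p(m(e, 0, e)), a, pair(a, e))), p(a))   [R3 at 1]
2. pair(m(0, pair(a, pair(e, m(e, 0, e))), m(p(m(e, 0, e)), a, pair(a, e))), p(a))  →  pair(m(0, pair(a, pair(e, a)), m(p(m(e, 0, e)), a, pair(a, e))), p(a))   [R1 at 1.2.2.2]
3. pair(m(0, pair(a, pair(e, a)), m(p(m(e, 0, e)), a, pair(a, e))), p(a))  →  pair(e, p(a))   [R2 at 1]

Reduce t₂ = m(m(pair(0, e), pair(a, pair(p(m(0, pair(a, pair(a, a)), a)), a)), g(e, 0)), a, pair(pair(e, p(a)), m(a, pair(a, pair(e, a)), a))):
1. m(m(pair(0, e), pair(a, pair(p(m(0, pair(a, pair(a, a)), a)), a)), g(e, 0)), a, pair(pair(e, p(a)), m(a, pair(a, pair(e, a)), a)))  →  m(p(m(0, pair(a, pair(a, a)), a)), a, pair(pair(e, p(a)), m(a, pair(a, pair(e, a)), a)))   [R2 at 1]
2. m(p(m(0, pair(a, pair(a, a)), a)), a, pair(pair(e, p(a)), m(a, pair(a, pair(e, a)), a)))  →  m(p(a), a, pair(pair(e, p(a)), m(a, pair(a, pair(e, a)), a)))   [R2 at 1.1]
3. m(p(a), a, pair(pair(e, p(a)), m(a, pair(a, pair(e, a)), a)))  →  m(p(a), a, pair(pair(e, p(a)), e))   [R2 at 3.2]
4. m(p(a), a, pair(pair(e, p(a)), e))  →  pair(e, p(a))   [R3 at ε]

yes — NF(t₁) = pair(e, p(a)), NF(t₂) = pair(e, p(a))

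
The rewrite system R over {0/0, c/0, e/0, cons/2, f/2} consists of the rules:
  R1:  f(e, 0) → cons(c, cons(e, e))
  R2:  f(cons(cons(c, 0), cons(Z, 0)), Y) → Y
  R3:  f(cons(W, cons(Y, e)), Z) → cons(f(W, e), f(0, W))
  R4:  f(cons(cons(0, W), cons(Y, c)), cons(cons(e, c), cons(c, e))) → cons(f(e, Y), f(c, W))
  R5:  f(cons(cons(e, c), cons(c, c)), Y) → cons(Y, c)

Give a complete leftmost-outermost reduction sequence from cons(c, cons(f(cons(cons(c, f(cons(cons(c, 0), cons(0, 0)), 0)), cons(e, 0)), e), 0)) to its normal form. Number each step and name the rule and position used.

1. cons(c, cons(f(cons(cons(c, f(cons(cons(c, 0), cons(0, 0)), 0)), cons(e, 0)), e), 0))  →  cons(c, cons(f(cons(cons(c, 0), cons(e, 0)), e), 0))   [R2 at 2.1.1.1.2]
2. cons(c, cons(f(cons(cons(c, 0), cons(e, 0)), e), 0))  →  cons(c, cons(e, 0))   [R2 at 2.1]

cons(c, cons(e, 0))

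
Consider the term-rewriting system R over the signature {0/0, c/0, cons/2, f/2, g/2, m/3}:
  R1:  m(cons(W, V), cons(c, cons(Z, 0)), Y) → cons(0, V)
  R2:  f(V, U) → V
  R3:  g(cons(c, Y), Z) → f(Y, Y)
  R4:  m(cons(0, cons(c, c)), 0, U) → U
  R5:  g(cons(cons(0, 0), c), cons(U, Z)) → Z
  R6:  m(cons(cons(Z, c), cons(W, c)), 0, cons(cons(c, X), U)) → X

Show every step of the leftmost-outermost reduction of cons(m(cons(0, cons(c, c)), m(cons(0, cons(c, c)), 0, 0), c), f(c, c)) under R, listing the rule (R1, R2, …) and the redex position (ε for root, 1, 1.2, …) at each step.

cons(c, c)

1. cons(m(cons(0, cons(c, c)), m(cons(0, cons(c, c)), 0, 0), c), f(c, c))  →  cons(m(cons(0, cons(c, c)), 0, c), f(c, c))   [R4 at 1.2]
2. cons(m(cons(0, cons(c, c)), 0, c), f(c, c))  →  cons(c, f(c, c))   [R4 at 1]
3. cons(c, f(c, c))  →  cons(c, c)   [R2 at 2]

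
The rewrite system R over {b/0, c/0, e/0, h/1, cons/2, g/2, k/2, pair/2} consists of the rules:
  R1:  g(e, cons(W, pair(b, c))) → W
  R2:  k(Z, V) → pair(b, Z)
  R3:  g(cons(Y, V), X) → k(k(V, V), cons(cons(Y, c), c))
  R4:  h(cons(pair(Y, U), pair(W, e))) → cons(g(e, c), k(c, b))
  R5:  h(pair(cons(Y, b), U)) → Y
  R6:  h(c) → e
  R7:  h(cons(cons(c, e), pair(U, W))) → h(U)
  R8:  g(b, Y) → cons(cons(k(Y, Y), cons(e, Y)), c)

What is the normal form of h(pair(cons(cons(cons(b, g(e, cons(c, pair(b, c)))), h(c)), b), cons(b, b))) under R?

1. h(pair(cons(cons(cons(b, g(e, cons(c, pair(b, c)))), h(c)), b), cons(b, b)))  →  cons(cons(b, g(e, cons(c, pair(b, c)))), h(c))   [R5 at ε]
2. cons(cons(b, g(e, cons(c, pair(b, c)))), h(c))  →  cons(cons(b, c), h(c))   [R1 at 1.2]
3. cons(cons(b, c), h(c))  →  cons(cons(b, c), e)   [R6 at 2]

cons(cons(b, c), e)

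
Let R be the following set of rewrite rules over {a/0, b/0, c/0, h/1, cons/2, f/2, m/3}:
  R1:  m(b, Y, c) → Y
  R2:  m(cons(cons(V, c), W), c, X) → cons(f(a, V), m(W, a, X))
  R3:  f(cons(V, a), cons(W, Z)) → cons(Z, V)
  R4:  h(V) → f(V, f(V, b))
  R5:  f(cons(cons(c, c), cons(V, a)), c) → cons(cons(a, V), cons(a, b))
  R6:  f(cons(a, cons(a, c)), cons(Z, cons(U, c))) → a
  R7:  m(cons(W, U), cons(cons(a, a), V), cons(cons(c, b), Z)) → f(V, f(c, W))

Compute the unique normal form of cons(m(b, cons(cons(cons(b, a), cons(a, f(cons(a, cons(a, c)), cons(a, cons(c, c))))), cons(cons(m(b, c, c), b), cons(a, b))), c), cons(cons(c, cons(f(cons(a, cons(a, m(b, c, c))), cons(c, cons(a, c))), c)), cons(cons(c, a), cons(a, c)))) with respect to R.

cons(cons(cons(cons(b, a), cons(a, a)), cons(cons(c, b), cons(a, b))), cons(cons(c, cons(a, c)), cons(cons(c, a), cons(a, c))))

1. cons(m(b, cons(cons(cons(b, a), cons(a, f(cons(a, cons(a, c)), cons(a, cons(c, c))))), cons(cons(m(b, c, c), b), cons(a, b))), c), cons(cons(c, cons(f(cons(a, cons(a, m(b, c, c))), cons(c, cons(a, c))), c)), cons(cons(c, a), cons(a, c))))  →  cons(cons(cons(cons(b, a), cons(a, f(cons(a, cons(a, c)), cons(a, cons(c, c))))), cons(cons(m(b, c, c), b), cons(a, b))), cons(cons(c, cons(f(cons(a, cons(a, m(b, c, c))), cons(c, cons(a, c))), c)), cons(cons(c, a), cons(a, c))))   [R1 at 1]
2. cons(cons(cons(cons(b, a), cons(a, f(cons(a, cons(a, c)), cons(a, cons(c, c))))), cons(cons(m(b, c, c), b), cons(a, b))), cons(cons(c, cons(f(cons(a, cons(a, m(b, c, c))), cons(c, cons(a, c))), c)), cons(cons(c, a), cons(a, c))))  →  cons(cons(cons(cons(b, a), cons(a, a)), cons(cons(m(b, c, c), b), cons(a, b))), cons(cons(c, cons(f(cons(a, cons(a, m(b, c, c))), cons(c, cons(a, c))), c)), cons(cons(c, a), cons(a, c))))   [R6 at 1.1.2.2]
3. cons(cons(cons(cons(b, a), cons(a, a)), cons(cons(m(b, c, c), b), cons(a, b))), cons(cons(c, cons(f(cons(a, cons(a, m(b, c, c))), cons(c, cons(a, c))), c)), cons(cons(c, a), cons(a, c))))  →  cons(cons(cons(cons(b, a), cons(a, a)), cons(cons(c, b), cons(a, b))), cons(cons(c, cons(f(cons(a, cons(a, m(b, c, c))), cons(c, cons(a, c))), c)), cons(cons(c, a), cons(a, c))))   [R1 at 1.2.1.1]
4. cons(cons(cons(cons(b, a), cons(a, a)), cons(cons(c, b), cons(a, b))), cons(cons(c, cons(f(cons(a, cons(a, m(b, c, c))), cons(c, cons(a, c))), c)), cons(cons(c, a), cons(a, c))))  →  cons(cons(cons(cons(b, a), cons(a, a)), cons(cons(c, b), cons(a, b))), cons(cons(c, cons(f(cons(a, cons(a, c)), cons(c, cons(a, c))), c)), cons(cons(c, a), cons(a, c))))   [R1 at 2.1.2.1.1.2.2]
5. cons(cons(cons(cons(b, a), cons(a, a)), cons(cons(c, b), cons(a, b))), cons(cons(c, cons(f(cons(a, cons(a, c)), cons(c, cons(a, c))), c)), cons(cons(c, a), cons(a, c))))  →  cons(cons(cons(cons(b, a), cons(a, a)), cons(cons(c, b), cons(a, b))), cons(cons(c, cons(a, c)), cons(cons(c, a), cons(a, c))))   [R6 at 2.1.2.1]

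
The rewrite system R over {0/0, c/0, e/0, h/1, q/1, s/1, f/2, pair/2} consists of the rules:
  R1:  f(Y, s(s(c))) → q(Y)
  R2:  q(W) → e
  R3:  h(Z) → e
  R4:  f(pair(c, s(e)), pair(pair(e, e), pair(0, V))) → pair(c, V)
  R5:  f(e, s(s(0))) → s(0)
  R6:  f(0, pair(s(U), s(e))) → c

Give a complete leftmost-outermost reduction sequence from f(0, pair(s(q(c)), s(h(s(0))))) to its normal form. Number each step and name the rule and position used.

1. f(0, pair(s(q(c)), s(h(s(0)))))  →  f(0, pair(s(e), s(h(s(0)))))   [R2 at 2.1.1]
2. f(0, pair(s(e), s(h(s(0)))))  →  f(0, pair(s(e), s(e)))   [R3 at 2.2.1]
3. f(0, pair(s(e), s(e)))  →  c   [R6 at ε]

c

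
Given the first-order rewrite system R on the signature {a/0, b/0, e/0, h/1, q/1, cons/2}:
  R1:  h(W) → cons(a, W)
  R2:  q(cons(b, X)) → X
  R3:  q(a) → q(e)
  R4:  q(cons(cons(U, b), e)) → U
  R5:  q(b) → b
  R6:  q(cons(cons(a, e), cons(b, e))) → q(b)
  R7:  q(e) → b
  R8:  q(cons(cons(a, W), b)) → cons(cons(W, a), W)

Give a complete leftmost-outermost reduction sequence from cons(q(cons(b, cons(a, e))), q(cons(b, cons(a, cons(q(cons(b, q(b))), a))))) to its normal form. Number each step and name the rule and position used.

cons(cons(a, e), cons(a, cons(b, a)))

1. cons(q(cons(b, cons(a, e))), q(cons(b, cons(a, cons(q(cons(b, q(b))), a)))))  →  cons(cons(a, e), q(cons(b, cons(a, cons(q(cons(b, q(b))), a)))))   [R2 at 1]
2. cons(cons(a, e), q(cons(b, cons(a, cons(q(cons(b, q(b))), a)))))  →  cons(cons(a, e), cons(a, cons(q(cons(b, q(b))), a)))   [R2 at 2]
3. cons(cons(a, e), cons(a, cons(q(cons(b, q(b))), a)))  →  cons(cons(a, e), cons(a, cons(q(b), a)))   [R2 at 2.2.1]
4. cons(cons(a, e), cons(a, cons(q(b), a)))  →  cons(cons(a, e), cons(a, cons(b, a)))   [R5 at 2.2.1]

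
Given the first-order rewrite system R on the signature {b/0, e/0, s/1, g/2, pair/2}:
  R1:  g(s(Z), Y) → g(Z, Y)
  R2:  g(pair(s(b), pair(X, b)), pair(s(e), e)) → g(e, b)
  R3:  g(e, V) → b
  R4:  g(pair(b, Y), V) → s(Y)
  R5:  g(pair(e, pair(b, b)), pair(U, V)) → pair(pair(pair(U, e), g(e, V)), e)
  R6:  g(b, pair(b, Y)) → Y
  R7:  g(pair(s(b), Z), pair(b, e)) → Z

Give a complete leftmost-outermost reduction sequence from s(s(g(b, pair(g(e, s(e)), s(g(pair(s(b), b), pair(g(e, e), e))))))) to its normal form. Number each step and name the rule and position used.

s(s(s(b)))

1. s(s(g(b, pair(g(e, s(e)), s(g(pair(s(b), b), pair(g(e, e), e)))))))  →  s(s(g(b, pair(b, s(g(pair(s(b), b), pair(g(e, e), e)))))))   [R3 at 1.1.2.1]
2. s(s(g(b, pair(b, s(g(pair(s(b), b), pair(g(e, e), e)))))))  →  s(s(s(g(pair(s(b), b), pair(g(e, e), e)))))   [R6 at 1.1]
3. s(s(s(g(pair(s(b), b), pair(g(e, e), e)))))  →  s(s(s(g(pair(s(b), b), pair(b, e)))))   [R3 at 1.1.1.2.1]
4. s(s(s(g(pair(s(b), b), pair(b, e)))))  →  s(s(s(b)))   [R7 at 1.1.1]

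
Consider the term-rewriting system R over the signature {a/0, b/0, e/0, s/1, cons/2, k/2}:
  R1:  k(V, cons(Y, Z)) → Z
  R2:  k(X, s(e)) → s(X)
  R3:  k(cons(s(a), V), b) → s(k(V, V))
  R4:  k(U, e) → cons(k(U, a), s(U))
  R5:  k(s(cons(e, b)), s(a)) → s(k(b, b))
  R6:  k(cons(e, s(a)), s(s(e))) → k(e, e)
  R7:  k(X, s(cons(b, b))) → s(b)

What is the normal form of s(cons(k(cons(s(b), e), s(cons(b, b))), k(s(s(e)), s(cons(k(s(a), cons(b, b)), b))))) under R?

s(cons(s(b), s(b)))

1. s(cons(k(cons(s(b), e), s(cons(b, b))), k(s(s(e)), s(cons(k(s(a), cons(b, b)), b)))))  →  s(cons(s(b), k(s(s(e)), s(cons(k(s(a), cons(b, b)), b)))))   [R7 at 1.1]
2. s(cons(s(b), k(s(s(e)), s(cons(k(s(a), cons(b, b)), b)))))  →  s(cons(s(b), k(s(s(e)), s(cons(b, b)))))   [R1 at 1.2.2.1.1]
3. s(cons(s(b), k(s(s(e)), s(cons(b, b)))))  →  s(cons(s(b), s(b)))   [R7 at 1.2]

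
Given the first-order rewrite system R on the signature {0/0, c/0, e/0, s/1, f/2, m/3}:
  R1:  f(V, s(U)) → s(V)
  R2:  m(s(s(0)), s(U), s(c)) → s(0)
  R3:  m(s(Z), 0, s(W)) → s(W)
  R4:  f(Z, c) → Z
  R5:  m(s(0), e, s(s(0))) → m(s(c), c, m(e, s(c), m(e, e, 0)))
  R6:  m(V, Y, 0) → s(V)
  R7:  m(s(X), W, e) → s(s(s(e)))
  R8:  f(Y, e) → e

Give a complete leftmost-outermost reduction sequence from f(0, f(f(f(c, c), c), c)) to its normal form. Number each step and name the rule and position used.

0

1. f(0, f(f(f(c, c), c), c))  →  f(0, f(f(c, c), c))   [R4 at 2]
2. f(0, f(f(c, c), c))  →  f(0, f(c, c))   [R4 at 2]
3. f(0, f(c, c))  →  f(0, c)   [R4 at 2]
4. f(0, c)  →  0   [R4 at ε]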